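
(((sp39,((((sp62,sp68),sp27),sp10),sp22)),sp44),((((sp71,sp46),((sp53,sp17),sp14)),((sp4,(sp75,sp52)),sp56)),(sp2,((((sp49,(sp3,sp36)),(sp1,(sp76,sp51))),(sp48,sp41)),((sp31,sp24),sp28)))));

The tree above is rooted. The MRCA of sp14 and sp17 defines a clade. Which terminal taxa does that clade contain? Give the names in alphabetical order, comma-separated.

Tracing sp14: it sits inside ((sp53,sp17),sp14).
Tracing sp17: it sits inside (sp53,sp17).
The smallest clade enclosing both is ((sp53,sp17),sp14); the answer is its 3 terminal taxa in alphabetical order.

sp14, sp17, sp53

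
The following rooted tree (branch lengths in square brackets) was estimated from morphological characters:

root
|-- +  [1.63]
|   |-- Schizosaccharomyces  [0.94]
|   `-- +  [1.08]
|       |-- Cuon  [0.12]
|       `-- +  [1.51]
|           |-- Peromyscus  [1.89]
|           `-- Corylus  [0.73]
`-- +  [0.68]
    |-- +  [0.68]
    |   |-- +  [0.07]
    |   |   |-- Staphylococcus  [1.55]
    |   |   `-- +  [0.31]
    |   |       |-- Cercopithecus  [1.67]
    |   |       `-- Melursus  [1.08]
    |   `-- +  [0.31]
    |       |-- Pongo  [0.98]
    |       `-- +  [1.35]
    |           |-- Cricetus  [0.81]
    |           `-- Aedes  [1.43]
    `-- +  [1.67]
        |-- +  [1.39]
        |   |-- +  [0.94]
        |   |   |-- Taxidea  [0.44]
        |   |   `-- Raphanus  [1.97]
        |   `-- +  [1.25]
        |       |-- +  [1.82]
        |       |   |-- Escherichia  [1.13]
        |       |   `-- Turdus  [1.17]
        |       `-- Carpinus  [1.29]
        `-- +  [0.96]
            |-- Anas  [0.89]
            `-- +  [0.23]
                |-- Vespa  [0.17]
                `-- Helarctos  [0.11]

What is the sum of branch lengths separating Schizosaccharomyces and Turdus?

The path runs Schizosaccharomyces → … → MRCA → … → Turdus; the MRCA is the root of the tree.
Branch lengths along that path: 0.94 + 1.63 + 0.68 + 1.67 + 1.39 + 1.25 + 1.82 + 1.17 = 10.55.

10.55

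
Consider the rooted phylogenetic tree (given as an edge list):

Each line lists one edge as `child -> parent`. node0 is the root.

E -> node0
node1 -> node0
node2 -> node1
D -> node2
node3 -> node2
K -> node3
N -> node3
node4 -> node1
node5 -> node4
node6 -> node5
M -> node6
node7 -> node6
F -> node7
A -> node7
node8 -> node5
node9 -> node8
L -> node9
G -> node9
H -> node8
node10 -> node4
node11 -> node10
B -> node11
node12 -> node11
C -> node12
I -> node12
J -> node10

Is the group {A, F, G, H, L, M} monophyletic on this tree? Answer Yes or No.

Yes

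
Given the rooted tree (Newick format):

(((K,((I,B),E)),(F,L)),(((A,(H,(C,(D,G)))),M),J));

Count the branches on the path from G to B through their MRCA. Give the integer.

12

The MRCA of G and B is the root of the tree.
From G up to that node: 7 branches. From B up to the same node: 5 branches. Total: 7 + 5 = 12.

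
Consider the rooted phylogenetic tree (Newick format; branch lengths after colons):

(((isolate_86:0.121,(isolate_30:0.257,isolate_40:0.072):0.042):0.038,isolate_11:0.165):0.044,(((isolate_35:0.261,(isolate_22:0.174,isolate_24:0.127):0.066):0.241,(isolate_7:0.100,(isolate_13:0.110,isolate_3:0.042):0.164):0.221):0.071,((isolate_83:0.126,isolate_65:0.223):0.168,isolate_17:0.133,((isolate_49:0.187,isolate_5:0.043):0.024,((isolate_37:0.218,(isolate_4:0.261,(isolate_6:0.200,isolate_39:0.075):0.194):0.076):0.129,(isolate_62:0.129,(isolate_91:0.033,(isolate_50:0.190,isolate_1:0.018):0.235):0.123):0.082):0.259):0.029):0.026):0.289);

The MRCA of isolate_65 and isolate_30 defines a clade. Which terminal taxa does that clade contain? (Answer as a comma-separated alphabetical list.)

isolate_1, isolate_11, isolate_13, isolate_17, isolate_22, isolate_24, isolate_3, isolate_30, isolate_35, isolate_37, isolate_39, isolate_4, isolate_40, isolate_49, isolate_5, isolate_50, isolate_6, isolate_62, isolate_65, isolate_7, isolate_83, isolate_86, isolate_91

Tracing isolate_65: it sits inside (isolate_83,isolate_65).
Tracing isolate_30: it sits inside (isolate_30,isolate_40).
The smallest clade enclosing both is the whole tree (their MRCA is the root), so the answer is all 23 tips in alphabetical order.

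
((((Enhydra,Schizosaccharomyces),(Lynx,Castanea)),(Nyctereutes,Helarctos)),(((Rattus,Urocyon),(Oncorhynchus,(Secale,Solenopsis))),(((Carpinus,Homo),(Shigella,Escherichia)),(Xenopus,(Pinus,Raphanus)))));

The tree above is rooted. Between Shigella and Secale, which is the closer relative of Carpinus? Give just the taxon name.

Shigella

The MRCA of Carpinus and Shigella subtends ((Carpinus,Homo),(Shigella,Escherichia)) (4 taxa).
The MRCA of Carpinus and Secale subtends (((Rattus,Urocyon),(Oncorhynchus,(Secale,Solenopsis))),(((Carpinus,Homo),(Shigella,Escherichia)),(Xenopus,(Pinus,Raphanus)))) (12 taxa).
The first is nested inside the second, so Carpinus shares a more recent common ancestor with Shigella.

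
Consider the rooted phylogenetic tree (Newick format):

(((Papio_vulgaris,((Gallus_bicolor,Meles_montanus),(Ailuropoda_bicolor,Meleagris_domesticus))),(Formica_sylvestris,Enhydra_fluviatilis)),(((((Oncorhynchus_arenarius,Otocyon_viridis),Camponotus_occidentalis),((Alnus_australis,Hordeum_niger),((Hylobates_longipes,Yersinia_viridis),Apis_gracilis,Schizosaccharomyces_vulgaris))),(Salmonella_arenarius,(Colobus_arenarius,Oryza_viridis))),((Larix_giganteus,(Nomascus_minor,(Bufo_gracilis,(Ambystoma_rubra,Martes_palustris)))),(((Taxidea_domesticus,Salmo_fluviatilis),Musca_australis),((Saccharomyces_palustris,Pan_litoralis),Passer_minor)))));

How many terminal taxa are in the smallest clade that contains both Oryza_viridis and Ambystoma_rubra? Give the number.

23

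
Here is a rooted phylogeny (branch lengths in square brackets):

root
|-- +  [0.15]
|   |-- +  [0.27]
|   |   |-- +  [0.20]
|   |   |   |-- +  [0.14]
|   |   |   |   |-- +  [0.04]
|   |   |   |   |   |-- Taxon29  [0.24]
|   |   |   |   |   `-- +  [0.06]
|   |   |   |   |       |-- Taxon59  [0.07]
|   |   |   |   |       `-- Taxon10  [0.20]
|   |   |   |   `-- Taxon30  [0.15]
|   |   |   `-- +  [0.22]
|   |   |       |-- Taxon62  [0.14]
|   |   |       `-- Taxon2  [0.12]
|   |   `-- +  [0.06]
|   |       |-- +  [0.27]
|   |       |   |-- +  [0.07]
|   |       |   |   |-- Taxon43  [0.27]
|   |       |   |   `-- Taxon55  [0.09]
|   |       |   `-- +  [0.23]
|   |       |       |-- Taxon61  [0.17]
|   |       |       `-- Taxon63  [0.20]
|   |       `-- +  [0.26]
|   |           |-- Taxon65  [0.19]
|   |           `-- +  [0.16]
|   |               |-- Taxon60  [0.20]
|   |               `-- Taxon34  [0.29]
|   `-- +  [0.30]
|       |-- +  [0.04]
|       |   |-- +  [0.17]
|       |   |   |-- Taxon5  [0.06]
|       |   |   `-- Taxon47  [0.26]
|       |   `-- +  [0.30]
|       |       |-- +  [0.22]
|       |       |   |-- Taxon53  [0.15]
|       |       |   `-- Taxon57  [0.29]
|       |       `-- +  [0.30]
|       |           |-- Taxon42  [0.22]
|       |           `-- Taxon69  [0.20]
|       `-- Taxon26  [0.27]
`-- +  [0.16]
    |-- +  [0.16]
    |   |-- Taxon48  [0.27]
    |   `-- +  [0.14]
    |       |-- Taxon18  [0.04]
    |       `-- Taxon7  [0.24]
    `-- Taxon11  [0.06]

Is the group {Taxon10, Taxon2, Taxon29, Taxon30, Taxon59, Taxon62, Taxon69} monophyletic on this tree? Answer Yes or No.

No

The MRCA of the listed taxa subtends (((((Taxon29,(Taxon59,Taxon10)),Taxon30),(Taxon62,Taxon2)),(((Taxon43,Taxon55),(Taxon61,Taxon63)),(Taxon65,(Taxon60,Taxon34)))),(((Taxon5,Taxon47),((Taxon53,Taxon57),(Taxon42,Taxon69))),Taxon26)).
That clade also contains Taxon26, Taxon34, Taxon42, Taxon43, Taxon47, Taxon5, Taxon53, Taxon55, Taxon57, Taxon60, Taxon61, Taxon63, Taxon65, which are not in the proposed group, so the group is not monophyletic.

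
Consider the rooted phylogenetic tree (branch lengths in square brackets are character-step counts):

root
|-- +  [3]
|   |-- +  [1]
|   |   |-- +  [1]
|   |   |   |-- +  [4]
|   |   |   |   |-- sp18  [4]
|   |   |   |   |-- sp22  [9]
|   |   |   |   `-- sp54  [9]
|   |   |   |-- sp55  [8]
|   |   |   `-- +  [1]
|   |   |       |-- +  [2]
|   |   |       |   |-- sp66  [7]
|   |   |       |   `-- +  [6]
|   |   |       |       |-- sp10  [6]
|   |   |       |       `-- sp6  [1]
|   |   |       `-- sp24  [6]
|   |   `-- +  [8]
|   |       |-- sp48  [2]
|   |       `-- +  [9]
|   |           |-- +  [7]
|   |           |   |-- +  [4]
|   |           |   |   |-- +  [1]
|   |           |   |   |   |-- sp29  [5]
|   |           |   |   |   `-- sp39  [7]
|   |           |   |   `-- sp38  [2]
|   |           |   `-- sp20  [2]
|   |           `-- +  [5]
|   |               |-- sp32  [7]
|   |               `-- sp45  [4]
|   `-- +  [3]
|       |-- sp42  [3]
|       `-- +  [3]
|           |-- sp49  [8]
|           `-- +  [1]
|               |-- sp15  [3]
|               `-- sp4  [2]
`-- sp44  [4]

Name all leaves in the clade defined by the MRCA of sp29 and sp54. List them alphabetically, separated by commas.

Tracing sp29: it sits inside (sp29,sp39).
Tracing sp54: it sits inside (sp18,sp22,sp54).
The smallest clade enclosing both is (((sp18,sp22,sp54),sp55,((sp66,(sp10,sp6)),sp24)),(sp48,((((sp29,sp39),sp38),sp20),(sp32,sp45)))); the answer is its 15 terminal taxa in alphabetical order.

sp10, sp18, sp20, sp22, sp24, sp29, sp32, sp38, sp39, sp45, sp48, sp54, sp55, sp6, sp66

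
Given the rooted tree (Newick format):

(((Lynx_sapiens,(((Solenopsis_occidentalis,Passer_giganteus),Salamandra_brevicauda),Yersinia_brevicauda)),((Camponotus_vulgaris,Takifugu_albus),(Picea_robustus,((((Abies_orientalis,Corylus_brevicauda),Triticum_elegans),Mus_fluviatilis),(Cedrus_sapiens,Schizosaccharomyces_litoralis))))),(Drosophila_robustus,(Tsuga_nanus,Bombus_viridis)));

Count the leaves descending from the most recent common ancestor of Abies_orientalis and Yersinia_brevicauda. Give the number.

The MRCA of Abies_orientalis and Yersinia_brevicauda is the node subtending ((Lynx_sapiens,(((Solenopsis_occidentalis,Passer_giganteus),Salamandra_brevicauda),Yersinia_brevicauda)),((Camponotus_vulgaris,Takifugu_albus),(Picea_robustus,((((Abies_orientalis,Corylus_brevicauda),Triticum_elegans),Mus_fluviatilis),(Cedrus_sapiens,Schizosaccharomyces_litoralis))))).
That clade contains 14 terminal taxa: Abies_orientalis, Camponotus_vulgaris, Cedrus_sapiens, Corylus_brevicauda, Lynx_sapiens, Mus_fluviatilis, Passer_giganteus, Picea_robustus, Salamandra_brevicauda, Schizosaccharomyces_litoralis, Solenopsis_occidentalis, Takifugu_albus, Triticum_elegans, Yersinia_brevicauda.

14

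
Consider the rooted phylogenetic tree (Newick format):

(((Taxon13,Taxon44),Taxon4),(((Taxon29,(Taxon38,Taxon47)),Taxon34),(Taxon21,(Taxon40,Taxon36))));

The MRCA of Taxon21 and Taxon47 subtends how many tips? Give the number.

7

The MRCA of Taxon21 and Taxon47 is the node subtending (((Taxon29,(Taxon38,Taxon47)),Taxon34),(Taxon21,(Taxon40,Taxon36))).
That clade contains 7 terminal taxa: Taxon21, Taxon29, Taxon34, Taxon36, Taxon38, Taxon40, Taxon47.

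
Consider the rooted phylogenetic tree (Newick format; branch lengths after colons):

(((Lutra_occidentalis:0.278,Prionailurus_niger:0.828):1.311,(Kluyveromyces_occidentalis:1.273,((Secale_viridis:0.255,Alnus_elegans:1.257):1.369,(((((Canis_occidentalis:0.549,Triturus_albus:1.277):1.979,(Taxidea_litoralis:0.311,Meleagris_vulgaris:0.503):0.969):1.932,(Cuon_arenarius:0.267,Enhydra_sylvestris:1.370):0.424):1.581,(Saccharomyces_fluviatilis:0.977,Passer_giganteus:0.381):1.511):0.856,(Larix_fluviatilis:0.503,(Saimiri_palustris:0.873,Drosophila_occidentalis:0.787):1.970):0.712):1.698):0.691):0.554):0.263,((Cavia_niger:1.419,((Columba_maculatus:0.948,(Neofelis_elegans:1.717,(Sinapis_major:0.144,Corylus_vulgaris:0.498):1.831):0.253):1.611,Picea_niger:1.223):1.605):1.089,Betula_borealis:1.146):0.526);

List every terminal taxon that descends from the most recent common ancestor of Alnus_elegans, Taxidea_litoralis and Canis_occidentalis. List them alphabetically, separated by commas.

Alnus_elegans, Canis_occidentalis, Cuon_arenarius, Drosophila_occidentalis, Enhydra_sylvestris, Larix_fluviatilis, Meleagris_vulgaris, Passer_giganteus, Saccharomyces_fluviatilis, Saimiri_palustris, Secale_viridis, Taxidea_litoralis, Triturus_albus

Tracing Alnus_elegans: it sits inside (Secale_viridis,Alnus_elegans).
Tracing Taxidea_litoralis: it sits inside (Taxidea_litoralis,Meleagris_vulgaris).
Tracing Canis_occidentalis: it sits inside (Canis_occidentalis,Triturus_albus).
The smallest clade enclosing all 3 is ((Secale_viridis,Alnus_elegans),(((((Canis_occidentalis,Triturus_albus),(Taxidea_litoralis,Meleagris_vulgaris)),(Cuon_arenarius,Enhydra_sylvestris)),(Saccharomyces_fluviatilis,Passer_giganteus)),(Larix_fluviatilis,(Saimiri_palustris,Drosophila_occidentalis)))); the answer is its 13 terminal taxa in alphabetical order.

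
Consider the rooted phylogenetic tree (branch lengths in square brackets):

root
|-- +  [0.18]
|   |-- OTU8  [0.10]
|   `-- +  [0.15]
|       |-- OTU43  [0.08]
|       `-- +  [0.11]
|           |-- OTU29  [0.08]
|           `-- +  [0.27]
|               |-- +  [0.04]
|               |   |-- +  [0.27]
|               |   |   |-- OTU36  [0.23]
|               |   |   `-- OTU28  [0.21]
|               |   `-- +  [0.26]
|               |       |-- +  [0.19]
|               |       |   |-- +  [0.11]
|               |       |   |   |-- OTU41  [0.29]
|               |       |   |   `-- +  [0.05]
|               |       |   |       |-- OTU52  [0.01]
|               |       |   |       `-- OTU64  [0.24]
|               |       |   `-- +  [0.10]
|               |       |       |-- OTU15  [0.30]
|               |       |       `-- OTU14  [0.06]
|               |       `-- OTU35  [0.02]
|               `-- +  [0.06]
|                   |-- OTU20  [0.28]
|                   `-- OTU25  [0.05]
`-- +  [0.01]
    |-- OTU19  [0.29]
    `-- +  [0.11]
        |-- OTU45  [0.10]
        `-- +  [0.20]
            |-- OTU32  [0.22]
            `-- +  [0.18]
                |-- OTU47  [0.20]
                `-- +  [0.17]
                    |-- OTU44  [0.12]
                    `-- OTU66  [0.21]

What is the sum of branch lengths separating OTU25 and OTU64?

1.00

The path runs OTU25 → … → MRCA → … → OTU64; the MRCA is the node subtending (((OTU36,OTU28),(((OTU41,(OTU52,OTU64)),(OTU15,OTU14)),OTU35)),(OTU20,OTU25)).
Branch lengths along that path: 0.05 + 0.06 + 0.04 + 0.26 + 0.19 + 0.11 + 0.05 + 0.24 = 1.00.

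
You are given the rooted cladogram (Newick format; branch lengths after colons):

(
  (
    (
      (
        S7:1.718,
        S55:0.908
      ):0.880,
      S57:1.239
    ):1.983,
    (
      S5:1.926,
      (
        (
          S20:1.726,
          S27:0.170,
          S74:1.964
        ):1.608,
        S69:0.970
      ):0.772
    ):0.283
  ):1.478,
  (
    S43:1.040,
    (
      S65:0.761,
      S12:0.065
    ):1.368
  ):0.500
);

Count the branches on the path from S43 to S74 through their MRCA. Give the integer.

The MRCA of S43 and S74 is the root of the tree.
From S43 up to that node: 2 branches. From S74 up to the same node: 5 branches. Total: 2 + 5 = 7.

7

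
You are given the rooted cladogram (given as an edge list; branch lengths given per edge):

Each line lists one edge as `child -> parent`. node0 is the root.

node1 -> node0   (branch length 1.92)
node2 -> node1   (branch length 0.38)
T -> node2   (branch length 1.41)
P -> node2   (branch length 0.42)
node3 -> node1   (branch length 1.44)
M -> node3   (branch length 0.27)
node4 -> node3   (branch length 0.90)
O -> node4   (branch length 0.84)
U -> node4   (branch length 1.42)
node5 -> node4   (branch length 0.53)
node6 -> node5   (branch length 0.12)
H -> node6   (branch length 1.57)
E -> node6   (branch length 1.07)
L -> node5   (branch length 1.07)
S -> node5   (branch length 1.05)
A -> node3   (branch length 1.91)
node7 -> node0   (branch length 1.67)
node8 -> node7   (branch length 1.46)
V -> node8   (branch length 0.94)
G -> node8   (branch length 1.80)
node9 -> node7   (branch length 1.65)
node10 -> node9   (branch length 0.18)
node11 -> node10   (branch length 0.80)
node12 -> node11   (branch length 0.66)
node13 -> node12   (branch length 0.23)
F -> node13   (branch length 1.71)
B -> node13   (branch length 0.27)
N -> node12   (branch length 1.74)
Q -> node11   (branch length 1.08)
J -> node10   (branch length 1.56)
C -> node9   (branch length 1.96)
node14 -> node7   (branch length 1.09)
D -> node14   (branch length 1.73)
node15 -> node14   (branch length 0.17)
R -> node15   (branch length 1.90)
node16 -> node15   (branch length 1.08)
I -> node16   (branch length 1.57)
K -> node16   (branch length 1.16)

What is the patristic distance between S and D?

10.33

The path runs S → … → MRCA → … → D; the MRCA is the root of the tree.
Branch lengths along that path: 1.05 + 0.53 + 0.90 + 1.44 + 1.92 + 1.67 + 1.09 + 1.73 = 10.33.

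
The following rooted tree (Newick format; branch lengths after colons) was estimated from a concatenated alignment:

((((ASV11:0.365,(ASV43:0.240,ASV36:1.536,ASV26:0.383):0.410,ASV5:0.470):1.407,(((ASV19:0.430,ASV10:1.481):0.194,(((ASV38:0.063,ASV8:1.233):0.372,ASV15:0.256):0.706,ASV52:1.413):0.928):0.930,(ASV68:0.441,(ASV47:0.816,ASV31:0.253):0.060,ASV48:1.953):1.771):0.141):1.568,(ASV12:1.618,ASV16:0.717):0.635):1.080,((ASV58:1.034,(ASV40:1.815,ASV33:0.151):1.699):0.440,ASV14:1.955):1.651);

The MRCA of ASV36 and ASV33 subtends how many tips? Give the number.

The MRCA of ASV36 and ASV33 is the root, so the clade is the entire tree.
That clade contains 21 terminal taxa: ASV10, ASV11, ASV12, ASV14, ASV15, ASV16, ASV19, ASV26, ASV31, ASV33, ASV36, ASV38, ASV40, ASV43, ASV47, ASV48, ASV5, ASV52, ASV58, ASV68, ASV8.

21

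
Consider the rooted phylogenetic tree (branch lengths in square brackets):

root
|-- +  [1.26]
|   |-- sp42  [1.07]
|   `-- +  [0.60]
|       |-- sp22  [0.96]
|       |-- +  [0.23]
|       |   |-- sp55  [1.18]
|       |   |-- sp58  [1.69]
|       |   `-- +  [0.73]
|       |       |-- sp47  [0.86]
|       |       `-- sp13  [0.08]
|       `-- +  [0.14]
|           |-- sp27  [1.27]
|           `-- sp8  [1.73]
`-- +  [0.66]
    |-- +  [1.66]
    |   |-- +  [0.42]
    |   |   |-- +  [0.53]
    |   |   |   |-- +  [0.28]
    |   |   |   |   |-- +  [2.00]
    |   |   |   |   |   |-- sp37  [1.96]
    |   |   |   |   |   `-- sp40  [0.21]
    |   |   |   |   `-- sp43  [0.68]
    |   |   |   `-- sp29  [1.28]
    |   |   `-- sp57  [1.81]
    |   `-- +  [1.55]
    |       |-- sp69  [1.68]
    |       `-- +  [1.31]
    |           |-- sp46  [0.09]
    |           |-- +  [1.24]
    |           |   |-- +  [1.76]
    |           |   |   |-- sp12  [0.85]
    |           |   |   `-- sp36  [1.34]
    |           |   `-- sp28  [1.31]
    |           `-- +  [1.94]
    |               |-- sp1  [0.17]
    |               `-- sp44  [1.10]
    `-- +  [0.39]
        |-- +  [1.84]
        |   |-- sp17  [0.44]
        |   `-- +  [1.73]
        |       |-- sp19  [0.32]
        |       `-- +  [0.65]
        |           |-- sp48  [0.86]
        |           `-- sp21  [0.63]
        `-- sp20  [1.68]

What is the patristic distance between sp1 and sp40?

8.41

The path runs sp1 → … → MRCA → … → sp40; the MRCA is the node subtending (((((sp37,sp40),sp43),sp29),sp57),(sp69,(sp46,((sp12,sp36),sp28),(sp1,sp44)))).
Branch lengths along that path: 0.17 + 1.94 + 1.31 + 1.55 + 0.42 + 0.53 + 0.28 + 2.00 + 0.21 = 8.41.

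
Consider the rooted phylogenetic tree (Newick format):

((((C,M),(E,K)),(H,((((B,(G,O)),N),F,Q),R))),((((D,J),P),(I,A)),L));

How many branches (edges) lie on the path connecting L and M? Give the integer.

6

The MRCA of L and M is the root of the tree.
From L up to that node: 2 branches. From M up to the same node: 4 branches. Total: 2 + 4 = 6.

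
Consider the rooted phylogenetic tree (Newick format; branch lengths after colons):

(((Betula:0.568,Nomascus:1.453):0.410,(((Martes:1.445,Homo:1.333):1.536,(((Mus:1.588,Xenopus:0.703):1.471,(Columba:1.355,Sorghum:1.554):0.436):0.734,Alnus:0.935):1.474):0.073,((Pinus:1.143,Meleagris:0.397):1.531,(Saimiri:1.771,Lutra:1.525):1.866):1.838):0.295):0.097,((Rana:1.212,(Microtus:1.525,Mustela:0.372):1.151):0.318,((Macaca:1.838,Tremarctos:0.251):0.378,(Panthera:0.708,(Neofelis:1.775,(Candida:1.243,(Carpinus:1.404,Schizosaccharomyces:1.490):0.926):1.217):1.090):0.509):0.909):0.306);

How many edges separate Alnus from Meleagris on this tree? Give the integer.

The MRCA of Alnus and Meleagris is the node subtending (((Martes,Homo),(((Mus,Xenopus),(Columba,Sorghum)),Alnus)),((Pinus,Meleagris),(Saimiri,Lutra))).
From Alnus up to that node: 3 branches. From Meleagris up to the same node: 3 branches. Total: 3 + 3 = 6.

6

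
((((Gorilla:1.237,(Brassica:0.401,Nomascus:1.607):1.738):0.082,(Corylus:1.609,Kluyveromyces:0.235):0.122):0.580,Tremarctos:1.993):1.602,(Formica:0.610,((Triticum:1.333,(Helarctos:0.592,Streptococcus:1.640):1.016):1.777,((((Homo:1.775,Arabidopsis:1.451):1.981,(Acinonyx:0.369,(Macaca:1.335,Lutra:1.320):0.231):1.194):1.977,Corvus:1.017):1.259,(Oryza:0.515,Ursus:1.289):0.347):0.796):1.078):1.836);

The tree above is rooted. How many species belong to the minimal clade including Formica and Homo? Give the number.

12

The MRCA of Formica and Homo is the node subtending (Formica,((Triticum,(Helarctos,Streptococcus)),((((Homo,Arabidopsis),(Acinonyx,(Macaca,Lutra))),Corvus),(Oryza,Ursus)))).
That clade contains 12 terminal taxa: Acinonyx, Arabidopsis, Corvus, Formica, Helarctos, Homo, Lutra, Macaca, Oryza, Streptococcus, Triticum, Ursus.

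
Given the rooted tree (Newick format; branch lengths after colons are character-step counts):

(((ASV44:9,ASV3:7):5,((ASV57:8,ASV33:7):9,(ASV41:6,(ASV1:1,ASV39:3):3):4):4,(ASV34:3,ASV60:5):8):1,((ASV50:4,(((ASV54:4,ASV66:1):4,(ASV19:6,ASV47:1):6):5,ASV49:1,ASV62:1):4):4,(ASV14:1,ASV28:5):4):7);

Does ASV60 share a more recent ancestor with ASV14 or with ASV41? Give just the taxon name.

The MRCA of ASV60 and ASV41 subtends ((ASV44,ASV3),((ASV57,ASV33),(ASV41,(ASV1,ASV39))),(ASV34,ASV60)) (9 taxa).
The MRCA of ASV60 and ASV14 is the root, subtending the entire tree (18 taxa).
The first is nested inside the second, so ASV60 shares a more recent common ancestor with ASV41.

ASV41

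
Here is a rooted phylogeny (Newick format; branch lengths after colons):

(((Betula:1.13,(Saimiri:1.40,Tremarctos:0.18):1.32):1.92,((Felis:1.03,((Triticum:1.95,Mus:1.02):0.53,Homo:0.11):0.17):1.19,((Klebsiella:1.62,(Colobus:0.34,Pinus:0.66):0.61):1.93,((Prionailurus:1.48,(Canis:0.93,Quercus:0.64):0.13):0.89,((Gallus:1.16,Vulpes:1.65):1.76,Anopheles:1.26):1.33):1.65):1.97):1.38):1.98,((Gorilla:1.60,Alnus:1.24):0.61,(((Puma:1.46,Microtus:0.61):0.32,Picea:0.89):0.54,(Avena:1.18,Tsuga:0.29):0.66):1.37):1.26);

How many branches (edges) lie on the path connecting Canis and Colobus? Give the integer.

7

The MRCA of Canis and Colobus is the node subtending ((Klebsiella,(Colobus,Pinus)),((Prionailurus,(Canis,Quercus)),((Gallus,Vulpes),Anopheles))).
From Canis up to that node: 4 branches. From Colobus up to the same node: 3 branches. Total: 4 + 3 = 7.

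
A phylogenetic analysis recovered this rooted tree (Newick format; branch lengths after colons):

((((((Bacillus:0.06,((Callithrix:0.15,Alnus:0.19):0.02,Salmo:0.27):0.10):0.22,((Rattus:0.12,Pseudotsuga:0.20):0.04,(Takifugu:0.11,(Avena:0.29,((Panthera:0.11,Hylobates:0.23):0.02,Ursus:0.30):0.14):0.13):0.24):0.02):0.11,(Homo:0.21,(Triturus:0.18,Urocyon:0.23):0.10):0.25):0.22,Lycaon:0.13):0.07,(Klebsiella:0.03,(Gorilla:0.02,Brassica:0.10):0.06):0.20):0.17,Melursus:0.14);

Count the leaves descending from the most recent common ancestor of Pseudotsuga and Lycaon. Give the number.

The MRCA of Pseudotsuga and Lycaon is the node subtending ((((Bacillus,((Callithrix,Alnus),Salmo)),((Rattus,Pseudotsuga),(Takifugu,(Avena,((Panthera,Hylobates),Ursus))))),(Homo,(Triturus,Urocyon))),Lycaon).
That clade contains 15 terminal taxa: Alnus, Avena, Bacillus, Callithrix, Homo, Hylobates, Lycaon, Panthera, Pseudotsuga, Rattus, Salmo, Takifugu, Triturus, Urocyon, Ursus.

15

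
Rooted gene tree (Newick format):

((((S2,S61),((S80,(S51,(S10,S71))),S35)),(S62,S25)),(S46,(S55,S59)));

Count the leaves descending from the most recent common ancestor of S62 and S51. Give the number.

9

The MRCA of S62 and S51 is the node subtending (((S2,S61),((S80,(S51,(S10,S71))),S35)),(S62,S25)).
That clade contains 9 terminal taxa: S10, S2, S25, S35, S51, S61, S62, S71, S80.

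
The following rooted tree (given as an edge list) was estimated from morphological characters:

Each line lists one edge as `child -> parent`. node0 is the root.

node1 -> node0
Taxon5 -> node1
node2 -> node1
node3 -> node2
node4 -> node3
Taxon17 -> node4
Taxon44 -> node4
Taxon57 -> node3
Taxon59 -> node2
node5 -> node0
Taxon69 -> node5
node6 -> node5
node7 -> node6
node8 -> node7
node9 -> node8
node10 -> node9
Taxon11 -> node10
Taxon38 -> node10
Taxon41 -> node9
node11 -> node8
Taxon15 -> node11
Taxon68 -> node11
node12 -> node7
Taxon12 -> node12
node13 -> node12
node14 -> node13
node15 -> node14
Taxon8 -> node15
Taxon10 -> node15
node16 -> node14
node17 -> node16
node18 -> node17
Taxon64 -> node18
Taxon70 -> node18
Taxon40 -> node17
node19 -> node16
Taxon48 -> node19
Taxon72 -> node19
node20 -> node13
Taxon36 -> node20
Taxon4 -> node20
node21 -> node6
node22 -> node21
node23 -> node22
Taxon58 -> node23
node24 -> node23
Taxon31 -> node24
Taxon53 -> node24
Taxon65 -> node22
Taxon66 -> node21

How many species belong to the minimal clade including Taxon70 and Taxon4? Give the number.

9

The MRCA of Taxon70 and Taxon4 is the node subtending (((Taxon8,Taxon10),(((Taxon64,Taxon70),Taxon40),(Taxon48,Taxon72))),(Taxon36,Taxon4)).
That clade contains 9 terminal taxa: Taxon10, Taxon36, Taxon4, Taxon40, Taxon48, Taxon64, Taxon70, Taxon72, Taxon8.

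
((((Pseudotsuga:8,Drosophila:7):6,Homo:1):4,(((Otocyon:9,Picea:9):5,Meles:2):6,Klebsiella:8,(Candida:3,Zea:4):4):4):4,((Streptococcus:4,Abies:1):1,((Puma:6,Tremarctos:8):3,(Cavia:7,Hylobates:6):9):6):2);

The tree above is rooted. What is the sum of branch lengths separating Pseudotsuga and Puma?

39

The path runs Pseudotsuga → … → MRCA → … → Puma; the MRCA is the root of the tree.
Branch lengths along that path: 8 + 6 + 4 + 4 + 2 + 6 + 3 + 6 = 39.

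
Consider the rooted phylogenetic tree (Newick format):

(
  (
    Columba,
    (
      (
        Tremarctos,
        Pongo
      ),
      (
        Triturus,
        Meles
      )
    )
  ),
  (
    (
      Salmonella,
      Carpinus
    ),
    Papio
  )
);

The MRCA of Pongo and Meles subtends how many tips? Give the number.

The MRCA of Pongo and Meles is the node subtending ((Tremarctos,Pongo),(Triturus,Meles)).
That clade contains 4 terminal taxa: Meles, Pongo, Tremarctos, Triturus.

4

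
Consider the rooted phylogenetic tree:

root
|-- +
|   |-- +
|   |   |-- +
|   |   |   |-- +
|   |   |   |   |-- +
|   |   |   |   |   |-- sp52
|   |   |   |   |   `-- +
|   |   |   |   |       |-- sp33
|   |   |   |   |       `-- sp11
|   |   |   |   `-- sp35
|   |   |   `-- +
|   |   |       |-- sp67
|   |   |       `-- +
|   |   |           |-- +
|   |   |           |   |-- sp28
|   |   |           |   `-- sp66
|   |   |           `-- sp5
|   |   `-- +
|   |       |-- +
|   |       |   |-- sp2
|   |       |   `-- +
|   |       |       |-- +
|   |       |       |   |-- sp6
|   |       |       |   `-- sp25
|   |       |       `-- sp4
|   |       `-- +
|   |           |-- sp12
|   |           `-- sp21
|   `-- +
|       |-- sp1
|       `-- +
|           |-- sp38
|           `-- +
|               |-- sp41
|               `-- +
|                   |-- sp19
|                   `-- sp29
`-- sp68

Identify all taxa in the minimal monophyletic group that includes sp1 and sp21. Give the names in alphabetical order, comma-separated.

Tracing sp1: it sits inside (sp1,(sp38,(sp41,(sp19,sp29)))).
Tracing sp21: it sits inside (sp12,sp21).
The smallest clade enclosing both is (((((sp52,(sp33,sp11)),sp35),(sp67,((sp28,sp66),sp5))),((sp2,((sp6,sp25),sp4)),(sp12,sp21))),(sp1,(sp38,(sp41,(sp19,sp29))))); the answer is its 19 terminal taxa in alphabetical order.

sp1, sp11, sp12, sp19, sp2, sp21, sp25, sp28, sp29, sp33, sp35, sp38, sp4, sp41, sp5, sp52, sp6, sp66, sp67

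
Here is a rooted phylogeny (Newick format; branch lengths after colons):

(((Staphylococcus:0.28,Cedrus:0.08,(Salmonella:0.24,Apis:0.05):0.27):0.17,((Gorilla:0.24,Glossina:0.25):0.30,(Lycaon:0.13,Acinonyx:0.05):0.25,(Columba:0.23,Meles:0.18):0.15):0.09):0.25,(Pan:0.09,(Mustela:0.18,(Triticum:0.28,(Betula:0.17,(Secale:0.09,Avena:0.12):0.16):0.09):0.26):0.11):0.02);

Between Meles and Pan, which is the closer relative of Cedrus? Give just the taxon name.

The MRCA of Cedrus and Meles subtends ((Staphylococcus,Cedrus,(Salmonella,Apis)),((Gorilla,Glossina),(Lycaon,Acinonyx),(Columba,Meles))) (10 taxa).
The MRCA of Cedrus and Pan is the root, subtending the entire tree (16 taxa).
The first is nested inside the second, so Cedrus shares a more recent common ancestor with Meles.

Meles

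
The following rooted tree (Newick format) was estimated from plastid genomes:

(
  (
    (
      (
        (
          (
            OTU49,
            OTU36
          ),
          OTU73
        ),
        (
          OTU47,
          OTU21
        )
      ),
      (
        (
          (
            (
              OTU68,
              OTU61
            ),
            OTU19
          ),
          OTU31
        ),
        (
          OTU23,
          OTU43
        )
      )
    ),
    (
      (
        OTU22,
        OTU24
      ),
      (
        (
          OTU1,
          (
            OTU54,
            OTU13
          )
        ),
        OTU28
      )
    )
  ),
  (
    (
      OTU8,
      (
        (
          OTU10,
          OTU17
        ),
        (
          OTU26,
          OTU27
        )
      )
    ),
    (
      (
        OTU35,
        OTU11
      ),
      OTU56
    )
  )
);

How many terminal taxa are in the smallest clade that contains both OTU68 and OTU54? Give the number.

17

The MRCA of OTU68 and OTU54 is the node subtending (((((OTU49,OTU36),OTU73),(OTU47,OTU21)),((((OTU68,OTU61),OTU19),OTU31),(OTU23,OTU43))),((OTU22,OTU24),((OTU1,(OTU54,OTU13)),OTU28))).
That clade contains 17 terminal taxa: OTU1, OTU13, OTU19, OTU21, OTU22, OTU23, OTU24, OTU28, OTU31, OTU36, OTU43, OTU47, OTU49, OTU54, OTU61, OTU68, OTU73.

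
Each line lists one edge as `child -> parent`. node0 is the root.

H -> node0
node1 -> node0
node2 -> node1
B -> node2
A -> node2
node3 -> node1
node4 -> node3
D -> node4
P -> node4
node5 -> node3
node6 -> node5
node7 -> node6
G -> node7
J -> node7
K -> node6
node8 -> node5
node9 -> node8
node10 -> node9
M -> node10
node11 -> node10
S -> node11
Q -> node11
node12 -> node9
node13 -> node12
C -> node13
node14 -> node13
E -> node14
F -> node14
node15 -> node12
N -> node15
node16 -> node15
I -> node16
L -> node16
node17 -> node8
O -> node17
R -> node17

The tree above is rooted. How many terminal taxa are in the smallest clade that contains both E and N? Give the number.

6

The MRCA of E and N is the node subtending ((C,(E,F)),(N,(I,L))).
That clade contains 6 terminal taxa: C, E, F, I, L, N.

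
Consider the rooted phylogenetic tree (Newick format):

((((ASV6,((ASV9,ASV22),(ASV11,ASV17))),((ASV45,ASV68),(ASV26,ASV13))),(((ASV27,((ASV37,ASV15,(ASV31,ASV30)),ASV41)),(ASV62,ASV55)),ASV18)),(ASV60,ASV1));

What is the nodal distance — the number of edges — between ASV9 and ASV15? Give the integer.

11

The MRCA of ASV9 and ASV15 is the node subtending (((ASV6,((ASV9,ASV22),(ASV11,ASV17))),((ASV45,ASV68),(ASV26,ASV13))),(((ASV27,((ASV37,ASV15,(ASV31,ASV30)),ASV41)),(ASV62,ASV55)),ASV18)).
From ASV9 up to that node: 5 branches. From ASV15 up to the same node: 6 branches. Total: 5 + 6 = 11.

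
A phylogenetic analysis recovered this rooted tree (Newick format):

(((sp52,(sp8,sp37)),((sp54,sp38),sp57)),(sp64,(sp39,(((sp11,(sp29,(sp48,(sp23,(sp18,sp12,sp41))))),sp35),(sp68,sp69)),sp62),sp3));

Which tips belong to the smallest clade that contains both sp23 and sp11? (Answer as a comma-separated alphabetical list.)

sp11, sp12, sp18, sp23, sp29, sp41, sp48

Tracing sp23: it sits inside (sp23,(sp18,sp12,sp41)).
Tracing sp11: it sits inside (sp11,(sp29,(sp48,(sp23,(sp18,sp12,sp41))))).
The smallest clade enclosing both is (sp11,(sp29,(sp48,(sp23,(sp18,sp12,sp41))))); the answer is its 7 terminal taxa in alphabetical order.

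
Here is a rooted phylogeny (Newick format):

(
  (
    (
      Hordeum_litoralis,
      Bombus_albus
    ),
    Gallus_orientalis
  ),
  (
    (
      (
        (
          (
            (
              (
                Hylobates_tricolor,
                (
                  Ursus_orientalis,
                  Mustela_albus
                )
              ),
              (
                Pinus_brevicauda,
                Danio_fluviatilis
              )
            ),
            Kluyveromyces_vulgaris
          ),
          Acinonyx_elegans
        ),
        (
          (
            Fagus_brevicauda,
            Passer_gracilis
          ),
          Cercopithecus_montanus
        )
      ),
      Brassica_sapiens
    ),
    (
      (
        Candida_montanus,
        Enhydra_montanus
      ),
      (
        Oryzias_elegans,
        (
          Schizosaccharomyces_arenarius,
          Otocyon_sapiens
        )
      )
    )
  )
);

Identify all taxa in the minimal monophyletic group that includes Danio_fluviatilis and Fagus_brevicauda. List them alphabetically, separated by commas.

Tracing Danio_fluviatilis: it sits inside (Pinus_brevicauda,Danio_fluviatilis).
Tracing Fagus_brevicauda: it sits inside (Fagus_brevicauda,Passer_gracilis).
The smallest clade enclosing both is (((((Hylobates_tricolor,(Ursus_orientalis,Mustela_albus)),(Pinus_brevicauda,Danio_fluviatilis)),Kluyveromyces_vulgaris),Acinonyx_elegans),((Fagus_brevicauda,Passer_gracilis),Cercopithecus_montanus)); the answer is its 10 terminal taxa in alphabetical order.

Acinonyx_elegans, Cercopithecus_montanus, Danio_fluviatilis, Fagus_brevicauda, Hylobates_tricolor, Kluyveromyces_vulgaris, Mustela_albus, Passer_gracilis, Pinus_brevicauda, Ursus_orientalis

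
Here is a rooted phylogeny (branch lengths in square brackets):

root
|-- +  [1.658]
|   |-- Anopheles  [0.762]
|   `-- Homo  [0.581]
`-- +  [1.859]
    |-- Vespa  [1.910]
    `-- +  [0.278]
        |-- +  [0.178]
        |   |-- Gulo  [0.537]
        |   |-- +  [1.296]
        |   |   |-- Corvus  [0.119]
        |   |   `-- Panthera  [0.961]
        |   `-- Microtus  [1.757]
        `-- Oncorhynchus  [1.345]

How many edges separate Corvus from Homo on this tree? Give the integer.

The MRCA of Corvus and Homo is the root of the tree.
From Corvus up to that node: 5 branches. From Homo up to the same node: 2 branches. Total: 5 + 2 = 7.

7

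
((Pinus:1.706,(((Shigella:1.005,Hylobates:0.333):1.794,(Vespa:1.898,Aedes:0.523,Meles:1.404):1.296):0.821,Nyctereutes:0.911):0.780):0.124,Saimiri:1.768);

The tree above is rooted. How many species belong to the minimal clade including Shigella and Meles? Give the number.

The MRCA of Shigella and Meles is the node subtending ((Shigella,Hylobates),(Vespa,Aedes,Meles)).
That clade contains 5 terminal taxa: Aedes, Hylobates, Meles, Shigella, Vespa.

5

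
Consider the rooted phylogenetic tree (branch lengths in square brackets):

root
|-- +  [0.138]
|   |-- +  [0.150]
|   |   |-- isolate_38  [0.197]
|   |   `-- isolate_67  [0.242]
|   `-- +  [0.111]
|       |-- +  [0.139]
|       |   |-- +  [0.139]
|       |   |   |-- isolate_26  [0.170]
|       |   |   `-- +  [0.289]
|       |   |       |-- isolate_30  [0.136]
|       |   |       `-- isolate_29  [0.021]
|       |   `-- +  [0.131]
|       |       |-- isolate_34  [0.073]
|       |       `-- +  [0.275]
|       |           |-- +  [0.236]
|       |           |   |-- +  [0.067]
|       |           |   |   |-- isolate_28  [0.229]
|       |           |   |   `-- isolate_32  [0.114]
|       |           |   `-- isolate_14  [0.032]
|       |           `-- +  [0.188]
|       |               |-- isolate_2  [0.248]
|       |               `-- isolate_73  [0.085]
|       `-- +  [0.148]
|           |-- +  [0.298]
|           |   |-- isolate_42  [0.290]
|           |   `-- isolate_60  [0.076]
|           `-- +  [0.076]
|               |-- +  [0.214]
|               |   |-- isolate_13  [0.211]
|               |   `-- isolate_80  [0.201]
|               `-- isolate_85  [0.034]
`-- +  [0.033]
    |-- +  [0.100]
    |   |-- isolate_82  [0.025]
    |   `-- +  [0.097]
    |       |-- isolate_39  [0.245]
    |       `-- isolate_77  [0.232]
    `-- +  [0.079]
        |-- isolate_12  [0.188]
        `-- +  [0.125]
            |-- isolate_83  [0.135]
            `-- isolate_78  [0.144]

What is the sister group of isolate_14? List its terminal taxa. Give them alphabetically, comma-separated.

isolate_28, isolate_32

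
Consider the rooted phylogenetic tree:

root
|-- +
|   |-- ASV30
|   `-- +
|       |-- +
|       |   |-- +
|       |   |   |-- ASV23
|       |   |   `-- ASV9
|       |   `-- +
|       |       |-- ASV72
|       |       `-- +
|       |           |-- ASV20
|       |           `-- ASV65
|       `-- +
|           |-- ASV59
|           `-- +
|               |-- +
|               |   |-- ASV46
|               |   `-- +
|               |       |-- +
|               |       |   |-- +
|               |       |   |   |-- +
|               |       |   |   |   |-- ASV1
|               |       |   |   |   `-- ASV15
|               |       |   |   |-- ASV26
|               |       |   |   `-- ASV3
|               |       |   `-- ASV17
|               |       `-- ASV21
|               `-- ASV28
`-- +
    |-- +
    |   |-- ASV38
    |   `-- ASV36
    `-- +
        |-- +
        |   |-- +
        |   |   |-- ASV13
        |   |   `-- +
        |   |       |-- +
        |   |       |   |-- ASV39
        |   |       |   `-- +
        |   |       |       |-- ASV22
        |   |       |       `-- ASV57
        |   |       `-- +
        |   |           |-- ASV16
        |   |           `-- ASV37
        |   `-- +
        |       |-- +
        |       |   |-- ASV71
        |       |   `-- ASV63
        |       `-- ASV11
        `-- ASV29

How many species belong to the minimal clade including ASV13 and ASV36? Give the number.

12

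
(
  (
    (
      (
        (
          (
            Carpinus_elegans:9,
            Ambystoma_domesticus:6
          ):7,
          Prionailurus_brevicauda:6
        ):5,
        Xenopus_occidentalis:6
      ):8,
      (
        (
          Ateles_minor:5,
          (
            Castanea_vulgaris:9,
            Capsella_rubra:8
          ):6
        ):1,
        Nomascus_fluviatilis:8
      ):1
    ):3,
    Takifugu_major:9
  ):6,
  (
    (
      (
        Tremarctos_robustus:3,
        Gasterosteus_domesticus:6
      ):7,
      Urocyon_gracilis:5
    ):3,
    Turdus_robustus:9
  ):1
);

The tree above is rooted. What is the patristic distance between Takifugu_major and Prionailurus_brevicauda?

The path runs Takifugu_major → … → MRCA → … → Prionailurus_brevicauda; the MRCA is the node subtending (((((Carpinus_elegans,Ambystoma_domesticus),Prionailurus_brevicauda),Xenopus_occidentalis),((Ateles_minor,(Castanea_vulgaris,Capsella_rubra)),Nomascus_fluviatilis)),Takifugu_major).
Branch lengths along that path: 9 + 3 + 8 + 5 + 6 = 31.

31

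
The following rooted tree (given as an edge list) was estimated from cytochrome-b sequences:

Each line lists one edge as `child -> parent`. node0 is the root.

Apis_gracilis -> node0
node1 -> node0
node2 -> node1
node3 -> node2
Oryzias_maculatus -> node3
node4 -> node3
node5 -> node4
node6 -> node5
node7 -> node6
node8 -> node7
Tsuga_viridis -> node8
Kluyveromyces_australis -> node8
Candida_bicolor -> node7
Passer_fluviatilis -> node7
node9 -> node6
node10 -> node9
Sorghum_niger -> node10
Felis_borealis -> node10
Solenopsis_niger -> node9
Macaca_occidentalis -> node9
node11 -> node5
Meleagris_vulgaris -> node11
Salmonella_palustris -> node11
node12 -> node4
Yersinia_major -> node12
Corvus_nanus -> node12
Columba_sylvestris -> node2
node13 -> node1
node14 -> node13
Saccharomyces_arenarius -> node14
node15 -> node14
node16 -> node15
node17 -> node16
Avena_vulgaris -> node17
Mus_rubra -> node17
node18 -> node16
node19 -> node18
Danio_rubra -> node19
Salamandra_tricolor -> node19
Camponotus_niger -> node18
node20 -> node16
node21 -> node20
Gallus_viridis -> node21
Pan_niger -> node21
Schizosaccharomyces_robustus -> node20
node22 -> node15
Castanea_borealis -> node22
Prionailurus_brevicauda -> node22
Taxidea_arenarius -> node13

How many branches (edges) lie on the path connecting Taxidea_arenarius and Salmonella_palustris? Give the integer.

8

The MRCA of Taxidea_arenarius and Salmonella_palustris is the node subtending (((Oryzias_maculatus,(((((Tsuga_viridis,Kluyveromyces_australis),Candida_bicolor,Passer_fluviatilis),((Sorghum_niger,Felis_borealis),Solenopsis_niger,Macaca_occidentalis)),(Meleagris_vulgaris,Salmonella_palustris)),(Yersinia_major,Corvus_nanus))),Columba_sylvestris),((Saccharomyces_arenarius,(((Avena_vulgaris,Mus_rubra),((Danio_rubra,Salamandra_tricolor),Camponotus_niger),((Gallus_viridis,Pan_niger),Schizosaccharomyces_robustus)),(Castanea_borealis,Prionailurus_brevicauda))),Taxidea_arenarius)).
From Taxidea_arenarius up to that node: 2 branches. From Salmonella_palustris up to the same node: 6 branches. Total: 2 + 6 = 8.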